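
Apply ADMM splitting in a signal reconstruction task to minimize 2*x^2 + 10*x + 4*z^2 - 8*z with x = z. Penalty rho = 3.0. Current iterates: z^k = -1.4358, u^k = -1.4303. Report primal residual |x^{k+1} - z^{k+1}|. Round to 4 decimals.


ADMM iteration with rho = 3.0, z^k = -1.4358, u^k = -1.4303
Step 1: x-update.
Minimize 2*x^2 + 10*x + (3.0/2)*(x + 1.4358 - 1.4303)^2
FOC: (2*2 + 3.0)*x = -10 + 3.0*(-1.4358 + 1.4303)
x^{k+1} = -1.4309
Step 2: z-update.
Minimize 4*z^2 - 8*z + (3.0/2)*(-1.4309 - z - 1.4303)^2
FOC: (2*4 + 3.0)*z = 8 + 3.0*(-1.4309 - 1.4303)
z^{k+1} = -0.0531
Step 3: u-update.
u^{k+1} = -1.4303 - 1.4309 + 0.0531 = -2.8082
Step 4: Primal residual = |-1.4309 + 0.0531| = 1.3779


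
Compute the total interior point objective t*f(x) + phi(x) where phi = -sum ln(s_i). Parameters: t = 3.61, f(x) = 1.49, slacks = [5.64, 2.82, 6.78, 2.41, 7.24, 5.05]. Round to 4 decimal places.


Step 1: Compute log-barrier.
ln values: [1.7299, 1.0367, 1.914, 0.8796, 1.9796, 1.6194]
phi = -(1.7299 + 1.0367 + 1.914 + 0.8796 + 1.9796 + 1.6194) = -9.1592
Step 2: Compute augmented objective.
t*f(x) = 3.61*1.49 = 5.3789
Total = 5.3789 - 9.1592 = -3.7803


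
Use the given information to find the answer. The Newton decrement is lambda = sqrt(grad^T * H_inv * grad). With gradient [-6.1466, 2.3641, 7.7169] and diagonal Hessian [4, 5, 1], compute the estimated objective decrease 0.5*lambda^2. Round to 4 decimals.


Step 1: H is diagonal, so H^(-1) * g = [-1.5367, 0.4728, 7.7169].
Step 2: g^T H^(-1) g = sum_i g_i^2 / H_ii
  = (-6.1466)^2/4 + (2.3641)^2/5 + (7.7169)^2/1
  = 9.4452 + 1.1178 + 59.5505 = 70.1135
Step 3: Objective decrease = 0.5 * g^T H^(-1) g = 35.0568


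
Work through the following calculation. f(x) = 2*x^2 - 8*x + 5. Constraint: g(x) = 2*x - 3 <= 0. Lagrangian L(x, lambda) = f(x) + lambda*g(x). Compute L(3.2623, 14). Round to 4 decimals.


Step 1: Evaluate f(x).
f(3.2623) = 2*3.2623^2 - 8*3.2623 + 5 = 0.1868
Step 2: Evaluate g(x).
g(3.2623) = 2*3.2623 - 3 = 3.5246
Step 3: Compute Lagrangian.
L = 0.1868 + 14*3.5246 = 49.5312


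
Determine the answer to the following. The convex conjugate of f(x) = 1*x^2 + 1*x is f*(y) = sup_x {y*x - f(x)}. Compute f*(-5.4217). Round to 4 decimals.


f*(y) = sup_x {y*x - a*x^2 - b*x} = sup_x {(y-b)*x - a*x^2}
FOC: (y - b) - 2a*x = 0 => x* = (y - b)/(2a)
x* = (-5.4217 - 1)/(2*1) = -3.2109
f*(-5.4217) = (y-b)^2/(4a) = (-5.4217 - 1)^2/(4*1)
= 41.2382/4 = 10.3096


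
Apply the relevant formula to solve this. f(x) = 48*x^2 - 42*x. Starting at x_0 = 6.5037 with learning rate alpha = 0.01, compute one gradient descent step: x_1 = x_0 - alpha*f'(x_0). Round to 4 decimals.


We compute the gradient at x_0 and apply the update.
f'(x) = 96*x - 42
f'(6.5037) = 96*6.5037 - 42 = 582.3552
x_1 = 6.5037 - 0.01*582.3552 = 0.6801


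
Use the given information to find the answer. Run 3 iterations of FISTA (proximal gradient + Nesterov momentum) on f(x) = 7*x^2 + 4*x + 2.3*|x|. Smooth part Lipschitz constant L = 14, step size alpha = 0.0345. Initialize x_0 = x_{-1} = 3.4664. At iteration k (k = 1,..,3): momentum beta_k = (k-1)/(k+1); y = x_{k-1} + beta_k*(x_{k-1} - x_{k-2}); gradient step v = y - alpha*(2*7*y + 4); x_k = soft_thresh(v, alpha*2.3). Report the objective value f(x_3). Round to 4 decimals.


FISTA on f(x) = 7*x^2 + 4*x + 2.3*|x|
L = 14, alpha = 0.0345
Iteration 1: beta = 0.0, y = 3.4664 + 0.0*(3.4664 - 3.4664) = 3.4664
  grad(y) = 52.5296, v = y - alpha*grad = 1.6541
  prox(v) = soft_thresh(1.6541, 0.0794) = 1.5748
Iteration 2: beta = 0.3333, y = 1.5748 + 0.3333*(1.5748 - 3.4664) = 0.9442
  grad(y) = 17.2193, v = y - alpha*grad = 0.3502
  prox(v) = soft_thresh(0.3502, 0.0794) = 0.2708
Iteration 3: beta = 0.5, y = 0.2708 + 0.5*(0.2708 - 1.5748) = -0.3812
  grad(y) = -1.3362, v = y - alpha*grad = -0.3351
  prox(v) = soft_thresh(-0.3351, 0.0794) = -0.2557
f(x_3) = 7*(-0.2557)^2 + 4*(-0.2557) + 2.3*|-0.2557| = 0.023


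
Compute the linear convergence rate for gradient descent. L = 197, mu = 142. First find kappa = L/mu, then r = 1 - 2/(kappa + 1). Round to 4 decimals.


Step 1: Compute the condition number.
kappa = L/mu = 197/142 = 1.3873
Step 2: Compute the convergence rate.
r = 1 - 2/(kappa + 1) = 1 - 2*mu/(L + mu) = (L - mu)/(L + mu) = 55/339 = 0.1622


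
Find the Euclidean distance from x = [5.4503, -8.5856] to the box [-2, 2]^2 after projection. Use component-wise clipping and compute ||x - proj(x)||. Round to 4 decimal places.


Project each component onto [-2, 2].
clip(5.4503) = 2.0, clip(-8.5856) = -2.0
Projection = [2.0, -2.0]
Squared diffs: [11.9046, 43.3701]
Distance = sqrt(55.2747) = 7.4347


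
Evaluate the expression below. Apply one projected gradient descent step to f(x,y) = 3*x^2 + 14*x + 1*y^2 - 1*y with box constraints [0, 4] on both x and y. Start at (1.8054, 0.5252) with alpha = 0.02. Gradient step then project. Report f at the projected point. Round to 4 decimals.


Step 1: Compute gradient at (1.8054, 0.5252).
grad_x = 2*3*1.8054 + 14 = 24.8324
grad_y = 2*1*0.5252 - 1 = 0.0504
Step 2: Gradient step.
x_raw = 1.8054 - 0.02*24.8324 = 1.3088
y_raw = 0.5252 - 0.02*0.0504 = 0.5242
Step 3: Project onto [0, 4].
x_proj = clip(1.3088) = 1.3088
y_proj = clip(0.5242) = 0.5242
Step 4: Evaluate f.
f(1.3088, 0.5242) = 23.2116


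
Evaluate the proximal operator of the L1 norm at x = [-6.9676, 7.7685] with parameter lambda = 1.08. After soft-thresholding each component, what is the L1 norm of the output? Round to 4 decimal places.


Soft-thresholding with lambda = 1.08:
prox(-6.9676) = sign(-6.9676)*max(|-6.9676| - 1.08, 0) = -5.8876
prox(7.7685) = sign(7.7685)*max(|7.7685| - 1.08, 0) = 6.6885
prox(x) = [-5.8876, 6.6885]
||prox(x)||_1 = 5.8876 + 6.6885 = 12.5761


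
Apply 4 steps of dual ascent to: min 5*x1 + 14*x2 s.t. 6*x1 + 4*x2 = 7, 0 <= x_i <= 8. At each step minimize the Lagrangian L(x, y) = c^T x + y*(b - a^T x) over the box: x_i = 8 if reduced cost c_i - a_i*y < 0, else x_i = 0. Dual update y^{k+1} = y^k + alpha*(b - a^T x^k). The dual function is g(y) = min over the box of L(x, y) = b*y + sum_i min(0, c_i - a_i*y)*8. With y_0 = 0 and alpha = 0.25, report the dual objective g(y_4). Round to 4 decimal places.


Dual ascent for LP: min 5*x1 + 14*x2, 6*x1 + 4*x2 = 7, 0 <= x_i <= 8
Step 1: y^k = 0.0, reduced costs: (5.0, 14.0)
  x^k = (0.0, 0.0), subgradient = b - a^T x = 7.0
  y^{k+1} = 0.0 + 0.25*7.0 = 1.75
Step 2: y^k = 1.75, reduced costs: (-5.5, 7.0)
  x^k = (8.0, 0.0), subgradient = b - a^T x = -41.0
  y^{k+1} = 1.75 + 0.25*-41.0 = -8.5
Step 3: y^k = -8.5, reduced costs: (56.0, 48.0)
  x^k = (0.0, 0.0), subgradient = b - a^T x = 7.0
  y^{k+1} = -8.5 + 0.25*7.0 = -6.75
Step 4: y^k = -6.75, reduced costs: (45.5, 41.0)
  x^k = (0.0, 0.0), subgradient = b - a^T x = 7.0
  y^{k+1} = -6.75 + 0.25*7.0 = -5.0
Dual objective at y_4 = -5.0: reduced costs (35.0, 34.0), box minimizer x = (0.0, 0.0)
g(y_4) = b*y + (c1 - a1*y)*x1 + (c2 - a2*y)*x2 = 7*(-5.0) + 35.0*0.0 + 34.0*0.0 = -35.0 + 0.0 + 0.0 = -35.0


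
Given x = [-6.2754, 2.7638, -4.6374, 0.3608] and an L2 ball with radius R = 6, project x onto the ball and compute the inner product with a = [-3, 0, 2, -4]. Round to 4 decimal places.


Step 1: Compute ||x|| (intermediates to 6 decimals).
||x|| = sqrt((-6.2754)^2 + 2.7638^2 + (-4.6374)^2 + 0.3608^2) = 8.285825
Step 2: Project.
Since ||x|| > R, scale = R/||x|| = 6/8.285825 = 0.724128, proj(x) = scale * x
proj(x) = [-4.544193, 2.001345, -3.358071, 0.261265]
Step 3: Dot product.
a^T * proj(x) = -3*(-4.544193) + 0*2.001345 + 2*(-3.358071) - 4*0.261265 = 5.8714


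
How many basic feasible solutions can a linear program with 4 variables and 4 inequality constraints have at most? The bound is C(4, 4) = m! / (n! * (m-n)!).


Each vertex corresponds to some choice of n active constraints out of m, so the number of vertices is at most C(m, n) = m! / (n!(m-n)!).
m = 4, n = 4
Numerator: 4 * 3 * 2 * 1
Denominator: 4! = 24
C(4, 4) = 1


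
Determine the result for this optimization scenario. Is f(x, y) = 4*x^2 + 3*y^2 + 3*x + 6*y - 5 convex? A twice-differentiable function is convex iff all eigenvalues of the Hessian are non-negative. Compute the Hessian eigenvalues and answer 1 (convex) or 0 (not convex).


The Hessian of f(x,y) = 4*x^2 + 3*y^2 + 3*x + 6*y - 5 is:
H = [[8, 0], [0, 6]]
Trace = 8 + 6 = 14
Determinant = 8*6 - (0)^2 = 48
Discriminant = (14)^2 - 4*48 = 4.0
Eigenvalues: lambda_1 = 6.0, lambda_2 = 8.0
The function is convex.

1


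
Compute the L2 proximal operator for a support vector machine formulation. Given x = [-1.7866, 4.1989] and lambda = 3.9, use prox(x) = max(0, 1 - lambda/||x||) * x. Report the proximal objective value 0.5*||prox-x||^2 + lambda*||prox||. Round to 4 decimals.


Step 1: Compute ||x||.
||x|| = 4.5632
Step 2: Compute scaling factor.
scale = max(0, 1 - 3.9/4.5632) = 0.1453
Step 3: prox(x) = [-0.2597, 0.6102]
||prox(x)|| = 0.6632
Step 4: Proximal objective.
0.5*||prox-x||^2 = 7.605
lambda*||prox|| = 2.5865
Total = 10.1914


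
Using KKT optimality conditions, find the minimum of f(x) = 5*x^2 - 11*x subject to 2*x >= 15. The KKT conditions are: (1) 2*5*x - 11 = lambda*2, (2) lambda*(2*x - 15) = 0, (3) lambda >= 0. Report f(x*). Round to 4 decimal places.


Step 1: Try lambda = 0 (constraint inactive).
x_unc = 11/(2*5) = 1.1
Check: 2*1.1 = 2.2 < 15 -- violated!
Step 2: Constraint must be active: 2*x = 15
x* = 15/2 = 7.5
lambda = (2*5*7.5 - 11)/2 = 32.0
Step 3: Compute optimal value.
f(x*) = 5*7.5^2 - 11*7.5 = 198.75


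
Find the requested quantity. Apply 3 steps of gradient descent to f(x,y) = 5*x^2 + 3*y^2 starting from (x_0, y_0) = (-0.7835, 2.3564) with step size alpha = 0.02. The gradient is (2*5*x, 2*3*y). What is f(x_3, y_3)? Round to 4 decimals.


Gradient descent on f(x,y) = 5*x^2 + 3*y^2.
Starting point: (-0.7835, 2.3564), alpha = 0.02
Step 1: grad_x = 2*5*-0.7835 = -7.835, grad_y = 2*3*2.3564 = 14.1384
  x_1 = -0.7835 - 0.02*-7.835 = -0.6268
  y_1 = 2.3564 - 0.02*14.1384 = 2.0736
Step 2: grad_x = 2*5*-0.6268 = -6.268, grad_y = 2*3*2.0736 = 12.4418
  x_2 = -0.6268 - 0.02*-6.268 = -0.5014
  y_2 = 2.0736 - 0.02*12.4418 = 1.8248
Step 3: grad_x = 2*5*-0.5014 = -5.0144, grad_y = 2*3*1.8248 = 10.9488
  x_3 = -0.5014 - 0.02*-5.0144 = -0.4012
  y_3 = 1.8248 - 0.02*10.9488 = 1.6058
f(-0.4012, 1.6058) = 5*(-0.4012)^2 + 3*1.6058^2 = 8.5406


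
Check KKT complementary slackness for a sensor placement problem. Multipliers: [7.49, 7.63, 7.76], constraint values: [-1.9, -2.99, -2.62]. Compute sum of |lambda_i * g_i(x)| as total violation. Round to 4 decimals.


KKT complementary slackness check:
lambda_1 * g_1 = 7.49 * -1.9 = -14.231
lambda_2 * g_2 = 7.63 * -2.99 = -22.8137
lambda_3 * g_3 = 7.76 * -2.62 = -20.3312
Total violation = 14.231 + 22.8137 + 20.3312 = 57.3759


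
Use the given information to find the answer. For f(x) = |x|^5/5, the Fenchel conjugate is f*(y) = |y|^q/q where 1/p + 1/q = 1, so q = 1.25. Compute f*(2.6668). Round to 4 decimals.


The conjugate exponent q satisfies 1/p + 1/q = 1.
p = 5, so q = 5/(5 - 1) = 1.25
|y|^q = 2.6668^1.25 = 3.4079
f*(2.6668) = 3.4079 / 1.25 = 2.7263


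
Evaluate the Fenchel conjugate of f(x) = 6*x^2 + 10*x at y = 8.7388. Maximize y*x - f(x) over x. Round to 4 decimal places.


f*(y) = sup_x {y*x - a*x^2 - b*x} = sup_x {(y-b)*x - a*x^2}
FOC: (y - b) - 2a*x = 0 => x* = (y - b)/(2a)
x* = (8.7388 - 10)/(2*6) = -0.1051
f*(8.7388) = (y-b)^2/(4a) = (8.7388 - 10)^2/(4*6)
= 1.5906/24 = 0.0663


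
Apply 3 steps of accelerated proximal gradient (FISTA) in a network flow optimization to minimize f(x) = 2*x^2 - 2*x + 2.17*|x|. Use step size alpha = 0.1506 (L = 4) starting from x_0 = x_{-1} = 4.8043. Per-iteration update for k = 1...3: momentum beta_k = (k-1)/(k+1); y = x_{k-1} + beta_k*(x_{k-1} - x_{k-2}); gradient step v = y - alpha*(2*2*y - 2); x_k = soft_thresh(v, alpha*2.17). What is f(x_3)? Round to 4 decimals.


FISTA on f(x) = 2*x^2 - 2*x + 2.17*|x|
L = 4, alpha = 0.1506
Iteration 1: beta = 0.0, y = 4.8043 + 0.0*(4.8043 - 4.8043) = 4.8043
  grad(y) = 17.2172, v = y - alpha*grad = 2.2114
  prox(v) = soft_thresh(2.2114, 0.3268) = 1.8846
Iteration 2: beta = 0.3333, y = 1.8846 + 0.3333*(1.8846 - 4.8043) = 0.9114
  grad(y) = 1.6454, v = y - alpha*grad = 0.6636
  prox(v) = soft_thresh(0.6636, 0.3268) = 0.3368
Iteration 3: beta = 0.5, y = 0.3368 + 0.5*(0.3368 - 1.8846) = -0.4372
  grad(y) = -3.7487, v = y - alpha*grad = 0.1274
  prox(v) = soft_thresh(0.1274, 0.3268) = 0.0
f(x_3) = 2*0.0^2 - 2*0.0 + 2.17*|0.0| = 0.0


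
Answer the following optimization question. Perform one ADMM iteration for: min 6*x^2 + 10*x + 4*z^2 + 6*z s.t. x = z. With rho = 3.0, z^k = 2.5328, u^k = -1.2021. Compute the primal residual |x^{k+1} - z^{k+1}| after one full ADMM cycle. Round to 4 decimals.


ADMM iteration with rho = 3.0, z^k = 2.5328, u^k = -1.2021
Step 1: x-update.
Minimize 6*x^2 + 10*x + (3.0/2)*(x - 2.5328 - 1.2021)^2
FOC: (2*6 + 3.0)*x = -10 + 3.0*(2.5328 + 1.2021)
x^{k+1} = 0.0803
Step 2: z-update.
Minimize 4*z^2 + 6*z + (3.0/2)*(0.0803 - z - 1.2021)^2
FOC: (2*4 + 3.0)*z = -6 + 3.0*(0.0803 - 1.2021)
z^{k+1} = -0.8514
Step 3: u-update.
u^{k+1} = -1.2021 + 0.0803 + 0.8514 = -0.2704
Step 4: Primal residual = |0.0803 + 0.8514| = 0.9317


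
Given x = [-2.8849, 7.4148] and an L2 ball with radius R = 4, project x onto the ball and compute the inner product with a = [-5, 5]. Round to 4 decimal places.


Step 1: Compute ||x|| (intermediates to 6 decimals).
||x|| = sqrt((-2.8849)^2 + 7.4148^2) = 7.95625
Step 2: Project.
Since ||x|| > R, scale = R/||x|| = 4/7.95625 = 0.502749, proj(x) = scale * x
proj(x) = [-1.450381, 3.727783]
Step 3: Dot product.
a^T * proj(x) = -5*(-1.450381) + 5*3.727783 = 25.8908


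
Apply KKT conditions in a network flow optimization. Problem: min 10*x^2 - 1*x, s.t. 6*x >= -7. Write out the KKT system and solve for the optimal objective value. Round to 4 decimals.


Step 1: Try lambda = 0 (constraint inactive).
Stationarity: 2*10*x - 1 = 0
x* = 1/(2*10) = 0.05
Check constraint: 6*0.05 = 0.3 >= -7 -- satisfied.
Step 2: Compute optimal value.
f(x*) = 10*0.05^2 - 1*0.05 = -0.025


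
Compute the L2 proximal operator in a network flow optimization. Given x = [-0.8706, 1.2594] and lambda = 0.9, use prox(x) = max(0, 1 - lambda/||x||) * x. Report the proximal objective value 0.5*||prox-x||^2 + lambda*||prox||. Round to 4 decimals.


Step 1: Compute ||x||.
||x|| = 1.531
Step 2: Compute scaling factor.
scale = max(0, 1 - 0.9/1.531) = 0.4122
Step 3: prox(x) = [-0.3588, 0.5191]
||prox(x)|| = 0.631
Step 4: Proximal objective.
0.5*||prox-x||^2 = 0.405
lambda*||prox|| = 0.5679
Total = 0.9729


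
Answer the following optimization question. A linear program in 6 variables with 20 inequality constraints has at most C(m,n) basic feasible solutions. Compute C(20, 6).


Each vertex corresponds to some choice of n active constraints out of m, so the number of vertices is at most C(m, n) = m! / (n!(m-n)!).
m = 20, n = 6
Numerator: 20 * 19 * 18 * 17 * 16 * 15
Denominator: 6! = 720
C(20, 6) = 38760


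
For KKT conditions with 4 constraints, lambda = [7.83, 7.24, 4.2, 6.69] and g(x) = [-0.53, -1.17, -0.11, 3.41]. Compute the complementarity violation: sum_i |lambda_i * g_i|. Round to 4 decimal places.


KKT complementary slackness check:
lambda_1 * g_1 = 7.83 * -0.53 = -4.1499
lambda_2 * g_2 = 7.24 * -1.17 = -8.4708
lambda_3 * g_3 = 4.2 * -0.11 = -0.462
lambda_4 * g_4 = 6.69 * 3.41 = 22.8129
Total violation = 4.1499 + 8.4708 + 0.462 + 22.8129 = 35.8956


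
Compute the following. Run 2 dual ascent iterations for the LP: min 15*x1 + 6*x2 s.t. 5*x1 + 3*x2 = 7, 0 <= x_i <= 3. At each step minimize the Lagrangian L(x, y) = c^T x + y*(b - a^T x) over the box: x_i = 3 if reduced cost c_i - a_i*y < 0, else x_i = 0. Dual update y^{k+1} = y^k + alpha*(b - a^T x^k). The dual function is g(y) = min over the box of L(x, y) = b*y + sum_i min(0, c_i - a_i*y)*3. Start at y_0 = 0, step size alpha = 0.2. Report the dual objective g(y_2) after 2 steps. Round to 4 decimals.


Dual ascent for LP: min 15*x1 + 6*x2, 5*x1 + 3*x2 = 7, 0 <= x_i <= 3
Step 1: y^k = 0.0, reduced costs: (15.0, 6.0)
  x^k = (0.0, 0.0), subgradient = b - a^T x = 7.0
  y^{k+1} = 0.0 + 0.2*7.0 = 1.4
Step 2: y^k = 1.4, reduced costs: (8.0, 1.8)
  x^k = (0.0, 0.0), subgradient = b - a^T x = 7.0
  y^{k+1} = 1.4 + 0.2*7.0 = 2.8
Dual objective at y_2 = 2.8: reduced costs (1.0, -2.4), box minimizer x = (0.0, 3.0)
g(y_2) = b*y + (c1 - a1*y)*x1 + (c2 - a2*y)*x2 = 7*2.8 + 1.0*0.0 + (-2.4)*3.0 = 19.6 + 0.0 - 7.2 = 12.4


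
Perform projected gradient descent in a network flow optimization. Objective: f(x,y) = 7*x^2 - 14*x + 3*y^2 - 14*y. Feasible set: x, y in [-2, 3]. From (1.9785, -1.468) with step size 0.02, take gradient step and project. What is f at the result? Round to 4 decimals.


Step 1: Compute gradient at (1.9785, -1.468).
grad_x = 2*7*1.9785 - 14 = 13.699
grad_y = 2*3*-1.468 - 14 = -22.808
Step 2: Gradient step.
x_raw = 1.9785 - 0.02*13.699 = 1.7045
y_raw = -1.468 - 0.02*-22.808 = -1.0118
Step 3: Project onto [-2, 3].
x_proj = clip(1.7045) = 1.7045
y_proj = clip(-1.0118) = -1.0118
Step 4: Evaluate f.
f(1.7045, -1.0118) = 13.7117


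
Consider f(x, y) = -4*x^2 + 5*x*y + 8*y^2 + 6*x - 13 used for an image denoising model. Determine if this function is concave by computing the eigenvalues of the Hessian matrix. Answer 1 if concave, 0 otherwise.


The Hessian of f(x,y) = -4*x^2 + 5*x*y + 8*y^2 + 6*x - 13 is:
H = [[-8, 5], [5, 16]]
Trace = -8 + 16 = 8
Determinant = -8*16 - (5)^2 = -153
Discriminant = (8)^2 - 4*-153 = 676.0
Eigenvalues: lambda_1 = -9.0, lambda_2 = 17.0
The function is not concave.

0


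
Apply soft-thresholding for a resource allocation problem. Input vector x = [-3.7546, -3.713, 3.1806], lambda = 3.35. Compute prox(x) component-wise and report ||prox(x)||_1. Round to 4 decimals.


Soft-thresholding with lambda = 3.35:
prox(-3.7546) = sign(-3.7546)*max(|-3.7546| - 3.35, 0) = -0.4046
prox(-3.713) = sign(-3.713)*max(|-3.713| - 3.35, 0) = -0.363
prox(3.1806) = sign(3.1806)*max(|3.1806| - 3.35, 0) = 0.0
prox(x) = [-0.4046, -0.363, 0.0]
||prox(x)||_1 = 0.4046 + 0.363 + 0.0 = 0.7676


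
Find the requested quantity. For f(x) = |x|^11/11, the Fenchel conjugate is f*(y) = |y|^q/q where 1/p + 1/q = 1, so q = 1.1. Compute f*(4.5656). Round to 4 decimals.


The conjugate exponent q satisfies 1/p + 1/q = 1.
p = 11, so q = 11/(11 - 1) = 1.1
|y|^q = 4.5656^1.1 = 5.3143
f*(4.5656) = 5.3143 / 1.1 = 4.8312


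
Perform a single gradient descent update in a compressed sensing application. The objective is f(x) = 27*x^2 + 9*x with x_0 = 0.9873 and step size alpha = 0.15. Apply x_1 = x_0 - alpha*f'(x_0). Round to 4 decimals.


We compute the gradient at x_0 and apply the update.
f'(x) = 54*x + 9
f'(0.9873) = 54*0.9873 + 9 = 62.3142
x_1 = 0.9873 - 0.15*62.3142 = -8.3598


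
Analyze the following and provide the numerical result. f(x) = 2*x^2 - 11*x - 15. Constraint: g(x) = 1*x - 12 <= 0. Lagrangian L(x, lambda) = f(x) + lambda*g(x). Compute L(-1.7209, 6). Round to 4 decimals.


Step 1: Evaluate f(x).
f(-1.7209) = 2*(-1.7209)^2 - 11*(-1.7209) - 15 = 9.8529
Step 2: Evaluate g(x).
g(-1.7209) = 1*-1.7209 - 12 = -13.7209
Step 3: Compute Lagrangian.
L = 9.8529 + 6*-13.7209 = -72.4725


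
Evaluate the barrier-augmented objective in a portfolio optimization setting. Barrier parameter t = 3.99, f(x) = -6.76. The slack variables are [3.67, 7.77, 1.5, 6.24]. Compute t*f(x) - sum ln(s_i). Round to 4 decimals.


Step 1: Compute log-barrier.
ln values: [1.3002, 2.0503, 0.4055, 1.831]
phi = -(1.3002 + 2.0503 + 0.4055 + 1.831) = -5.5869
Step 2: Compute augmented objective.
t*f(x) = 3.99*-6.76 = -26.9724
Total = -26.9724 - 5.5869 = -32.5593


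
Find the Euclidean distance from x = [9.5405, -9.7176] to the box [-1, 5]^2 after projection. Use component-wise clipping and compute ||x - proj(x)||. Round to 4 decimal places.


Project each component onto [-1, 5].
clip(9.5405) = 5.0, clip(-9.7176) = -1.0
Projection = [5.0, -1.0]
Squared diffs: [20.6161, 75.9965]
Distance = sqrt(96.6126) = 9.8292


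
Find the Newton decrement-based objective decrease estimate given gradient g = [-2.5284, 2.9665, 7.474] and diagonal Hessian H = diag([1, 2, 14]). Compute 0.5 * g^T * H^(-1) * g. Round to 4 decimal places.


Step 1: H is diagonal, so H^(-1) * g = [-2.5284, 1.4833, 0.5339].
Step 2: g^T H^(-1) g = sum_i g_i^2 / H_ii
  = (-2.5284)^2/1 + (2.9665)^2/2 + (7.474)^2/14
  = 6.3928 + 4.4001 + 3.99 = 14.7829
Step 3: Objective decrease = 0.5 * g^T H^(-1) g = 7.3915


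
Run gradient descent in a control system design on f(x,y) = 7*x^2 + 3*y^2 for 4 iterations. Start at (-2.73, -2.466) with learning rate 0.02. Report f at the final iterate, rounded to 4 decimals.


Gradient descent on f(x,y) = 7*x^2 + 3*y^2.
Starting point: (-2.73, -2.466), alpha = 0.02
Step 1: grad_x = 2*7*-2.73 = -38.22, grad_y = 2*3*-2.466 = -14.796
  x_1 = -2.73 - 0.02*-38.22 = -1.9656
  y_1 = -2.466 - 0.02*-14.796 = -2.1701
Step 2: grad_x = 2*7*-1.9656 = -27.5184, grad_y = 2*3*-2.1701 = -13.0205
  x_2 = -1.9656 - 0.02*-27.5184 = -1.4152
  y_2 = -2.1701 - 0.02*-13.0205 = -1.9097
Step 3: grad_x = 2*7*-1.4152 = -19.8132, grad_y = 2*3*-1.9097 = -11.458
  x_3 = -1.4152 - 0.02*-19.8132 = -1.019
  y_3 = -1.9097 - 0.02*-11.458 = -1.6805
Step 4: grad_x = 2*7*-1.019 = -14.2655, grad_y = 2*3*-1.6805 = -10.0831
  x_4 = -1.019 - 0.02*-14.2655 = -0.7337
  y_4 = -1.6805 - 0.02*-10.0831 = -1.4788
f(-0.7337, -1.4788) = 7*(-0.7337)^2 + 3*(-1.4788)^2 = 10.3287


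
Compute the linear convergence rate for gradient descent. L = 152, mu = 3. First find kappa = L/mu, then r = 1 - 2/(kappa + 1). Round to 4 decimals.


Step 1: Compute the condition number.
kappa = L/mu = 152/3 = 50.6667
Step 2: Compute the convergence rate.
r = 1 - 2/(kappa + 1) = 1 - 2*mu/(L + mu) = (L - mu)/(L + mu) = 149/155 = 0.9613


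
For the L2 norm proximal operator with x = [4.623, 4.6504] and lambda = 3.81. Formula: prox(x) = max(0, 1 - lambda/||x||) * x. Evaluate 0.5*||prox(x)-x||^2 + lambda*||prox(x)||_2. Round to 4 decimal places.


Step 1: Compute ||x||.
||x|| = 6.5573
Step 2: Compute scaling factor.
scale = max(0, 1 - 3.81/6.5573) = 0.419
Step 3: prox(x) = [1.9369, 1.9484]
||prox(x)|| = 2.7473
Step 4: Proximal objective.
0.5*||prox-x||^2 = 7.2581
lambda*||prox|| = 10.4672
Total = 17.7253


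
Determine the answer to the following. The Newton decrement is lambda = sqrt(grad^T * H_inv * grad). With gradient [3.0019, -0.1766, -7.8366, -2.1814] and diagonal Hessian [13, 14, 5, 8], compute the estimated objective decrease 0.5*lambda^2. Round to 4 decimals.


Step 1: H is diagonal, so H^(-1) * g = [0.2309, -0.0126, -1.5673, -0.2727].
Step 2: g^T H^(-1) g = sum_i g_i^2 / H_ii
  = (3.0019)^2/13 + (-0.1766)^2/14 + (-7.8366)^2/5 + (-2.1814)^2/8
  = 0.6932 + 0.0022 + 12.2825 + 0.5948 = 13.5727
Step 3: Objective decrease = 0.5 * g^T H^(-1) g = 6.7863


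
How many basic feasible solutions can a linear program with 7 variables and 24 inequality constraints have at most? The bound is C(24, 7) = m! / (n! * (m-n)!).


Each vertex corresponds to some choice of n active constraints out of m, so the number of vertices is at most C(m, n) = m! / (n!(m-n)!).
m = 24, n = 7
Numerator: 24 * 23 * 22 * 21 * 20 * 19 * 18
Denominator: 7! = 5040
C(24, 7) = 346104


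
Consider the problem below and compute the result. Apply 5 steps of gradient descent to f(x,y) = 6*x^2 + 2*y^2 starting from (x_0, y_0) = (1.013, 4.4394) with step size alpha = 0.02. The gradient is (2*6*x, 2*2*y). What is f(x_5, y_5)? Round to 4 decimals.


Gradient descent on f(x,y) = 6*x^2 + 2*y^2.
Starting point: (1.013, 4.4394), alpha = 0.02
Step 1: grad_x = 2*6*1.013 = 12.156, grad_y = 2*2*4.4394 = 17.7576
  x_1 = 1.013 - 0.02*12.156 = 0.7699
  y_1 = 4.4394 - 0.02*17.7576 = 4.0842
Step 2: grad_x = 2*6*0.7699 = 9.2386, grad_y = 2*2*4.0842 = 16.337
  x_2 = 0.7699 - 0.02*9.2386 = 0.5851
  y_2 = 4.0842 - 0.02*16.337 = 3.7575
Step 3: grad_x = 2*6*0.5851 = 7.0213, grad_y = 2*2*3.7575 = 15.03
  x_3 = 0.5851 - 0.02*7.0213 = 0.4447
  y_3 = 3.7575 - 0.02*15.03 = 3.4569
Step 4: grad_x = 2*6*0.4447 = 5.3362, grad_y = 2*2*3.4569 = 13.8276
  x_4 = 0.4447 - 0.02*5.3362 = 0.338
  y_4 = 3.4569 - 0.02*13.8276 = 3.1804
Step 5: grad_x = 2*6*0.338 = 4.0555, grad_y = 2*2*3.1804 = 12.7214
  x_5 = 0.338 - 0.02*4.0555 = 0.2568
  y_5 = 3.1804 - 0.02*12.7214 = 2.9259
f(0.2568, 2.9259) = 6*0.2568^2 + 2*2.9259^2 = 17.5179


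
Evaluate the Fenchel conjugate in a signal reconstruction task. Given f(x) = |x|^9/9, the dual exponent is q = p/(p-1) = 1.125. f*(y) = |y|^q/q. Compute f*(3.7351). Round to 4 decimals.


The conjugate exponent q satisfies 1/p + 1/q = 1.
p = 9, so q = 9/(9 - 1) = 1.125
|y|^q = 3.7351^1.125 = 4.4039
f*(3.7351) = 4.4039 / 1.125 = 3.9146


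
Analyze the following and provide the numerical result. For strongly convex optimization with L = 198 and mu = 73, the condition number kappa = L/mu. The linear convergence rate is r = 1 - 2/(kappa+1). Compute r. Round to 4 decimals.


Step 1: Compute the condition number.
kappa = L/mu = 198/73 = 2.7123
Step 2: Compute the convergence rate.
r = 1 - 2/(kappa + 1) = 1 - 2*mu/(L + mu) = (L - mu)/(L + mu) = 125/271 = 0.4613


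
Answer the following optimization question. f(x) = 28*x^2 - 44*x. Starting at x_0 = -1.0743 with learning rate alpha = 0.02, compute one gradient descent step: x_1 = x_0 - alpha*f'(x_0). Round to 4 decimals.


We compute the gradient at x_0 and apply the update.
f'(x) = 56*x - 44
f'(-1.0743) = 56*-1.0743 - 44 = -104.1608
x_1 = -1.0743 - 0.02*-104.1608 = 1.0089


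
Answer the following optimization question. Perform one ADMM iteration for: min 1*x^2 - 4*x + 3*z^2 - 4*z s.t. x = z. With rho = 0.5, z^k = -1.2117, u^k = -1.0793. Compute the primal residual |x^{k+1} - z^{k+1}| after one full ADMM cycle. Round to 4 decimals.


ADMM iteration with rho = 0.5, z^k = -1.2117, u^k = -1.0793
Step 1: x-update.
Minimize 1*x^2 - 4*x + (0.5/2)*(x + 1.2117 - 1.0793)^2
FOC: (2*1 + 0.5)*x = 4 + 0.5*(-1.2117 + 1.0793)
x^{k+1} = 1.5735
Step 2: z-update.
Minimize 3*z^2 - 4*z + (0.5/2)*(1.5735 - z - 1.0793)^2
FOC: (2*3 + 0.5)*z = 4 + 0.5*(1.5735 - 1.0793)
z^{k+1} = 0.6534
Step 3: u-update.
u^{k+1} = -1.0793 + 1.5735 - 0.6534 = -0.1592
Step 4: Primal residual = |1.5735 - 0.6534| = 0.9201


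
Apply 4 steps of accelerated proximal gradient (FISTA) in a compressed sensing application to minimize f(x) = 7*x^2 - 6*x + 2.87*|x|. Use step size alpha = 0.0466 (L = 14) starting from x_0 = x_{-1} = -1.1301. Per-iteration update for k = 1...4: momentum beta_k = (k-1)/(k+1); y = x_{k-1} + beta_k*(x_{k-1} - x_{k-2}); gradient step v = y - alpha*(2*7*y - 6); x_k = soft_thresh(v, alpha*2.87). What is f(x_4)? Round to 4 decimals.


FISTA on f(x) = 7*x^2 - 6*x + 2.87*|x|
L = 14, alpha = 0.0466
Iteration 1: beta = 0.0, y = -1.1301 + 0.0*(-1.1301 + 1.1301) = -1.1301
  grad(y) = -21.8214, v = y - alpha*grad = -0.1132
  prox(v) = soft_thresh(-0.1132, 0.1337) = 0.0
Iteration 2: beta = 0.3333, y = 0.0 + 0.3333*(0.0 + 1.1301) = 0.3767
  grad(y) = -0.7262, v = y - alpha*grad = 0.4105
  prox(v) = soft_thresh(0.4105, 0.1337) = 0.2768
Iteration 3: beta = 0.5, y = 0.2768 + 0.5*(0.2768 - 0.0) = 0.4152
  grad(y) = -0.1872, v = y - alpha*grad = 0.4239
  prox(v) = soft_thresh(0.4239, 0.1337) = 0.2902
Iteration 4: beta = 0.6, y = 0.2902 + 0.6*(0.2902 - 0.2768) = 0.2982
  grad(y) = -1.8251, v = y - alpha*grad = 0.3833
  prox(v) = soft_thresh(0.3833, 0.1337) = 0.2495
f(x_4) = 7*0.2495^2 - 6*0.2495 + 2.87*|0.2495| = -0.3452


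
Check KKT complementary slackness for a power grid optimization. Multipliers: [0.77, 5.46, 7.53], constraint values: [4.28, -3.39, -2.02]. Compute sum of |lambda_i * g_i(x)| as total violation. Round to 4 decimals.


KKT complementary slackness check:
lambda_1 * g_1 = 0.77 * 4.28 = 3.2956
lambda_2 * g_2 = 5.46 * -3.39 = -18.5094
lambda_3 * g_3 = 7.53 * -2.02 = -15.2106
Total violation = 3.2956 + 18.5094 + 15.2106 = 37.0156


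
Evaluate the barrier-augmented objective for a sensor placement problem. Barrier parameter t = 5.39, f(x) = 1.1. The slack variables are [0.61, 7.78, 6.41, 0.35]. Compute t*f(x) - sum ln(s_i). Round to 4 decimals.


Step 1: Compute log-barrier.
ln values: [-0.4943, 2.0516, 1.8579, -1.0498]
phi = -(-0.4943 + 2.0516 + 1.8579 - 1.0498) = -2.3653
Step 2: Compute augmented objective.
t*f(x) = 5.39*1.1 = 5.929
Total = 5.929 - 2.3653 = 3.5637


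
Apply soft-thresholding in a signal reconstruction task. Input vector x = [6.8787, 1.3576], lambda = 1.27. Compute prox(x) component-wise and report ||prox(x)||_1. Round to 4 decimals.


Soft-thresholding with lambda = 1.27:
prox(6.8787) = sign(6.8787)*max(|6.8787| - 1.27, 0) = 5.6087
prox(1.3576) = sign(1.3576)*max(|1.3576| - 1.27, 0) = 0.0876
prox(x) = [5.6087, 0.0876]
||prox(x)||_1 = 5.6087 + 0.0876 = 5.6963


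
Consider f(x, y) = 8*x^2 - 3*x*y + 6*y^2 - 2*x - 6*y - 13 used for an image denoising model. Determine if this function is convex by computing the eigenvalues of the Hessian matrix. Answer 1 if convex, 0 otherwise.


The Hessian of f(x,y) = 8*x^2 - 3*x*y + 6*y^2 - 2*x - 6*y - 13 is:
H = [[16, -3], [-3, 12]]
Trace = 16 + 12 = 28
Determinant = 16*12 - (-3)^2 = 183
Discriminant = (28)^2 - 4*183 = 52.0
Eigenvalues: lambda_1 = 10.3944, lambda_2 = 17.6056
The function is convex.

1


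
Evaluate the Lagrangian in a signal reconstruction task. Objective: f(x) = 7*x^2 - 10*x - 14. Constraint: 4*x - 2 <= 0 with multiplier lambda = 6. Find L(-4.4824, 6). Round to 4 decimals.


Step 1: Evaluate f(x).
f(-4.4824) = 7*(-4.4824)^2 - 10*(-4.4824) - 14 = 171.4674
Step 2: Evaluate g(x).
g(-4.4824) = 4*-4.4824 - 2 = -19.9296
Step 3: Compute Lagrangian.
L = 171.4674 + 6*-19.9296 = 51.8898


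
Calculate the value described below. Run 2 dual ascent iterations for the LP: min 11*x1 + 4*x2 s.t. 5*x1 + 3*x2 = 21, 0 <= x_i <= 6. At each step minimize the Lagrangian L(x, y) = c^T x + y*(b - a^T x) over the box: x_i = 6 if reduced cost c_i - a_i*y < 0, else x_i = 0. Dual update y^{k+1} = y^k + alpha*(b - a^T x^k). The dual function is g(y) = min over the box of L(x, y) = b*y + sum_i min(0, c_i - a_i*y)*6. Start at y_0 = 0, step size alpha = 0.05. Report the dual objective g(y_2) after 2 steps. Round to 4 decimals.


Dual ascent for LP: min 11*x1 + 4*x2, 5*x1 + 3*x2 = 21, 0 <= x_i <= 6
Step 1: y^k = 0.0, reduced costs: (11.0, 4.0)
  x^k = (0.0, 0.0), subgradient = b - a^T x = 21.0
  y^{k+1} = 0.0 + 0.05*21.0 = 1.05
Step 2: y^k = 1.05, reduced costs: (5.75, 0.85)
  x^k = (0.0, 0.0), subgradient = b - a^T x = 21.0
  y^{k+1} = 1.05 + 0.05*21.0 = 2.1
Dual objective at y_2 = 2.1: reduced costs (0.5, -2.3), box minimizer x = (0.0, 6.0)
g(y_2) = b*y + (c1 - a1*y)*x1 + (c2 - a2*y)*x2 = 21*2.1 + 0.5*0.0 + (-2.3)*6.0 = 44.1 + 0.0 - 13.8 = 30.3


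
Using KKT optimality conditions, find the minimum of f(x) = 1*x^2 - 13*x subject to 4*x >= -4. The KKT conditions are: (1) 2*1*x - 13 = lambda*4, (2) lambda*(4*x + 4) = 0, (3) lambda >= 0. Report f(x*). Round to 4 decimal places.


Step 1: Try lambda = 0 (constraint inactive).
Stationarity: 2*1*x - 13 = 0
x* = 13/(2*1) = 6.5
Check constraint: 4*6.5 = 26.0 >= -4 -- satisfied.
Step 2: Compute optimal value.
f(x*) = 1*6.5^2 - 13*6.5 = -42.25


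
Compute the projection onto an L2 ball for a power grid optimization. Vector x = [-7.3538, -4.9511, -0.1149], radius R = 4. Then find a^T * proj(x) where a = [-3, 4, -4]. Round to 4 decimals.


Step 1: Compute ||x|| (intermediates to 6 decimals).
||x|| = sqrt((-7.3538)^2 + (-4.9511)^2 + (-0.1149)^2) = 8.865944
Step 2: Project.
Since ||x|| > R, scale = R/||x|| = 4/8.865944 = 0.451165, proj(x) = scale * x
proj(x) = [-3.317777, -2.233763, -0.051839]
Step 3: Dot product.
a^T * proj(x) = -3*(-3.317777) + 4*(-2.233763) - 4*(-0.051839) = 1.2256


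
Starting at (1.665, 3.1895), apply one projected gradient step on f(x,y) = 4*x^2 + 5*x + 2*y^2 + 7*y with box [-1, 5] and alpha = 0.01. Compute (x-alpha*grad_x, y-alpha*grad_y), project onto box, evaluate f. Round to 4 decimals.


Step 1: Compute gradient at (1.665, 3.1895).
grad_x = 2*4*1.665 + 5 = 18.32
grad_y = 2*2*3.1895 + 7 = 19.758
Step 2: Gradient step.
x_raw = 1.665 - 0.01*18.32 = 1.4818
y_raw = 3.1895 - 0.01*19.758 = 2.9919
Step 3: Project onto [-1, 5].
x_proj = clip(1.4818) = 1.4818
y_proj = clip(2.9919) = 2.9919
Step 4: Evaluate f.
f(1.4818, 2.9919) = 55.0385


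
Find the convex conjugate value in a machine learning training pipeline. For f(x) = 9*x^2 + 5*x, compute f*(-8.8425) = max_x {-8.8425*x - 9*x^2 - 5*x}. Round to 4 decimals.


f*(y) = sup_x {y*x - a*x^2 - b*x} = sup_x {(y-b)*x - a*x^2}
FOC: (y - b) - 2a*x = 0 => x* = (y - b)/(2a)
x* = (-8.8425 - 5)/(2*9) = -0.769
f*(-8.8425) = (y-b)^2/(4a) = (-8.8425 - 5)^2/(4*9)
= 191.6148/36 = 5.3226


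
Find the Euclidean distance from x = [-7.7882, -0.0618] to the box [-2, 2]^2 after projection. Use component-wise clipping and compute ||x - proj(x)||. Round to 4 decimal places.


Project each component onto [-2, 2].
clip(-7.7882) = -2.0, clip(-0.0618) = -0.0618
Projection = [-2.0, -0.0618]
Squared diffs: [33.5033, 0.0]
Distance = sqrt(33.5033) = 5.7882


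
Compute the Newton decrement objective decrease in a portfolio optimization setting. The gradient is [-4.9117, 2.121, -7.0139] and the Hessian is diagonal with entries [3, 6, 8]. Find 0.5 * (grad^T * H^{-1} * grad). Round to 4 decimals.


Step 1: H is diagonal, so H^(-1) * g = [-1.6372, 0.3535, -0.8767].
Step 2: g^T H^(-1) g = sum_i g_i^2 / H_ii
  = (-4.9117)^2/3 + (2.121)^2/6 + (-7.0139)^2/8
  = 8.0416 + 0.7498 + 6.1493 = 14.9407
Step 3: Objective decrease = 0.5 * g^T H^(-1) g = 7.4704


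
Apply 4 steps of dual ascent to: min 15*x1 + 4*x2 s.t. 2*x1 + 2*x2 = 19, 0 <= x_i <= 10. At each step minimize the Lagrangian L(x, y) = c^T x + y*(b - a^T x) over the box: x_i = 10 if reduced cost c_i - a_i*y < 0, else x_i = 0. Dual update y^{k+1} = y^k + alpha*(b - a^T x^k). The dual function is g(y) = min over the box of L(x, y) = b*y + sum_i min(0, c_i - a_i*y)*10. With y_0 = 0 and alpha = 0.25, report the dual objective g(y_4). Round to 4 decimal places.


Dual ascent for LP: min 15*x1 + 4*x2, 2*x1 + 2*x2 = 19, 0 <= x_i <= 10
Step 1: y^k = 0.0, reduced costs: (15.0, 4.0)
  x^k = (0.0, 0.0), subgradient = b - a^T x = 19.0
  y^{k+1} = 0.0 + 0.25*19.0 = 4.75
Step 2: y^k = 4.75, reduced costs: (5.5, -5.5)
  x^k = (0.0, 10.0), subgradient = b - a^T x = -1.0
  y^{k+1} = 4.75 + 0.25*-1.0 = 4.5
Step 3: y^k = 4.5, reduced costs: (6.0, -5.0)
  x^k = (0.0, 10.0), subgradient = b - a^T x = -1.0
  y^{k+1} = 4.5 + 0.25*-1.0 = 4.25
Step 4: y^k = 4.25, reduced costs: (6.5, -4.5)
  x^k = (0.0, 10.0), subgradient = b - a^T x = -1.0
  y^{k+1} = 4.25 + 0.25*-1.0 = 4.0
Dual objective at y_4 = 4.0: reduced costs (7.0, -4.0), box minimizer x = (0.0, 10.0)
g(y_4) = b*y + (c1 - a1*y)*x1 + (c2 - a2*y)*x2 = 19*4.0 + 7.0*0.0 + (-4.0)*10.0 = 76.0 + 0.0 - 40.0 = 36.0


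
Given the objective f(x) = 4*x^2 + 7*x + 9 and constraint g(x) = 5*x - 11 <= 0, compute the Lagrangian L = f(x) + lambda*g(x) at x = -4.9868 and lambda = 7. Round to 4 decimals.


Step 1: Evaluate f(x).
f(-4.9868) = 4*(-4.9868)^2 + 7*(-4.9868) + 9 = 73.5651
Step 2: Evaluate g(x).
g(-4.9868) = 5*-4.9868 - 11 = -35.934
Step 3: Compute Lagrangian.
L = 73.5651 + 7*-35.934 = -177.9729


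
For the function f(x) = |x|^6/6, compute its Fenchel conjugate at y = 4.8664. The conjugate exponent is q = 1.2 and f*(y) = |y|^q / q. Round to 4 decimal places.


The conjugate exponent q satisfies 1/p + 1/q = 1.
p = 6, so q = 6/(6 - 1) = 1.2
|y|^q = 4.8664^1.2 = 6.678
f*(4.8664) = 6.678 / 1.2 = 5.565


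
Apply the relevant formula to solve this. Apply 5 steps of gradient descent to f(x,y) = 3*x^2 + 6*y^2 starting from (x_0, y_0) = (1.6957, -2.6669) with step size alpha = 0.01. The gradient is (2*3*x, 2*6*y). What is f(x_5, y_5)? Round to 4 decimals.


Gradient descent on f(x,y) = 3*x^2 + 6*y^2.
Starting point: (1.6957, -2.6669), alpha = 0.01
Step 1: grad_x = 2*3*1.6957 = 10.1742, grad_y = 2*6*-2.6669 = -32.0028
  x_1 = 1.6957 - 0.01*10.1742 = 1.594
  y_1 = -2.6669 - 0.01*-32.0028 = -2.3469
Step 2: grad_x = 2*3*1.594 = 9.5637, grad_y = 2*6*-2.3469 = -28.1625
  x_2 = 1.594 - 0.01*9.5637 = 1.4983
  y_2 = -2.3469 - 0.01*-28.1625 = -2.0652
Step 3: grad_x = 2*3*1.4983 = 8.9899, grad_y = 2*6*-2.0652 = -24.783
  x_3 = 1.4983 - 0.01*8.9899 = 1.4084
  y_3 = -2.0652 - 0.01*-24.783 = -1.8174
Step 4: grad_x = 2*3*1.4084 = 8.4505, grad_y = 2*6*-1.8174 = -21.809
  x_4 = 1.4084 - 0.01*8.4505 = 1.3239
  y_4 = -1.8174 - 0.01*-21.809 = -1.5993
Step 5: grad_x = 2*3*1.3239 = 7.9435, grad_y = 2*6*-1.5993 = -19.1919
  x_5 = 1.3239 - 0.01*7.9435 = 1.2445
  y_5 = -1.5993 - 0.01*-19.1919 = -1.4074
f(1.2445, -1.4074) = 3*1.2445^2 + 6*(-1.4074)^2 = 16.531


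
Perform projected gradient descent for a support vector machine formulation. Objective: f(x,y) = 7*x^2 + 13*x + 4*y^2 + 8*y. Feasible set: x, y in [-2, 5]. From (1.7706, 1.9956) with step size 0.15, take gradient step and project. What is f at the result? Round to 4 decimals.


Step 1: Compute gradient at (1.7706, 1.9956).
grad_x = 2*7*1.7706 + 13 = 37.7884
grad_y = 2*4*1.9956 + 8 = 23.9648
Step 2: Gradient step.
x_raw = 1.7706 - 0.15*37.7884 = -3.8977
y_raw = 1.9956 - 0.15*23.9648 = -1.5991
Step 3: Project onto [-2, 5].
x_proj = clip(-3.8977) = -2.0
y_proj = clip(-1.5991) = -1.5991
Step 4: Evaluate f.
f(-2.0, -1.5991) = -0.5642


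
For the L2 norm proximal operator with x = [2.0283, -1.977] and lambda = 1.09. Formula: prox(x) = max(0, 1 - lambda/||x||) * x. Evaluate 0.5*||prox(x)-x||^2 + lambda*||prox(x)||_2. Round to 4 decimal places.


Step 1: Compute ||x||.
||x|| = 2.8324
Step 2: Compute scaling factor.
scale = max(0, 1 - 1.09/2.8324) = 0.6152
Step 3: prox(x) = [1.2477, -1.2162]
||prox(x)|| = 1.7424
Step 4: Proximal objective.
0.5*||prox-x||^2 = 0.5941
lambda*||prox|| = 1.8992
Total = 2.4933


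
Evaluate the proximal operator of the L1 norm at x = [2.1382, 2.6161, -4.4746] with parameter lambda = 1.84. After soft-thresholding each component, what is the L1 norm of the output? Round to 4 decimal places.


Soft-thresholding with lambda = 1.84:
prox(2.1382) = sign(2.1382)*max(|2.1382| - 1.84, 0) = 0.2982
prox(2.6161) = sign(2.6161)*max(|2.6161| - 1.84, 0) = 0.7761
prox(-4.4746) = sign(-4.4746)*max(|-4.4746| - 1.84, 0) = -2.6346
prox(x) = [0.2982, 0.7761, -2.6346]
||prox(x)||_1 = 0.2982 + 0.7761 + 2.6346 = 3.7089


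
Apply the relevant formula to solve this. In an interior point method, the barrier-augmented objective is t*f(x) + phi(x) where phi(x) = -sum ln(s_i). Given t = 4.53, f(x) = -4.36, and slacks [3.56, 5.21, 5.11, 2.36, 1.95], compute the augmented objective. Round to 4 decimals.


Step 1: Compute log-barrier.
ln values: [1.2698, 1.6506, 1.6312, 0.8587, 0.6678]
phi = -(1.2698 + 1.6506 + 1.6312 + 0.8587 + 0.6678) = -6.078
Step 2: Compute augmented objective.
t*f(x) = 4.53*-4.36 = -19.7508
Total = -19.7508 - 6.078 = -25.8288


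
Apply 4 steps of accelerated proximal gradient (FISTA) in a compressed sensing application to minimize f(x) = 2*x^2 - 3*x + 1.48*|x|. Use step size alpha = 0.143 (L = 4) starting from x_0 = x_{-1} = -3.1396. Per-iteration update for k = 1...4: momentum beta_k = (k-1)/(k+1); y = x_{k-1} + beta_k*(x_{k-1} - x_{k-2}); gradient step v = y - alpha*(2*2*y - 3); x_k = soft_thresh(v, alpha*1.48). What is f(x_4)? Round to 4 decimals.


FISTA on f(x) = 2*x^2 - 3*x + 1.48*|x|
L = 4, alpha = 0.143
Iteration 1: beta = 0.0, y = -3.1396 + 0.0*(-3.1396 + 3.1396) = -3.1396
  grad(y) = -15.5584, v = y - alpha*grad = -0.9147
  prox(v) = soft_thresh(-0.9147, 0.2116) = -0.7031
Iteration 2: beta = 0.3333, y = -0.7031 + 0.3333*(-0.7031 + 3.1396) = 0.1091
  grad(y) = -2.5638, v = y - alpha*grad = 0.4757
  prox(v) = soft_thresh(0.4757, 0.2116) = 0.264
Iteration 3: beta = 0.5, y = 0.264 + 0.5*(0.264 + 0.7031) = 0.7476
  grad(y) = -0.0096, v = y - alpha*grad = 0.749
  prox(v) = soft_thresh(0.749, 0.2116) = 0.5373
Iteration 4: beta = 0.6, y = 0.5373 + 0.6*(0.5373 - 0.264) = 0.7013
  grad(y) = -0.1947, v = y - alpha*grad = 0.7292
  prox(v) = soft_thresh(0.7292, 0.2116) = 0.5175
f(x_4) = 2*0.5175^2 - 3*0.5175 + 1.48*|0.5175| = -0.251


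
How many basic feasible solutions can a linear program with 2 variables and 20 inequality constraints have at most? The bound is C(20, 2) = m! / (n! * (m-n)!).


Each vertex corresponds to some choice of n active constraints out of m, so the number of vertices is at most C(m, n) = m! / (n!(m-n)!).
m = 20, n = 2
Numerator: 20 * 19
Denominator: 2! = 2
C(20, 2) = 190
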